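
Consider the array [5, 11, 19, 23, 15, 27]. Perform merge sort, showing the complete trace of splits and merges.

Merge sort trace:

Split: [5, 11, 19, 23, 15, 27] -> [5, 11, 19] and [23, 15, 27]
  Split: [5, 11, 19] -> [5] and [11, 19]
    Split: [11, 19] -> [11] and [19]
    Merge: [11] + [19] -> [11, 19]
  Merge: [5] + [11, 19] -> [5, 11, 19]
  Split: [23, 15, 27] -> [23] and [15, 27]
    Split: [15, 27] -> [15] and [27]
    Merge: [15] + [27] -> [15, 27]
  Merge: [23] + [15, 27] -> [15, 23, 27]
Merge: [5, 11, 19] + [15, 23, 27] -> [5, 11, 15, 19, 23, 27]

Final sorted array: [5, 11, 15, 19, 23, 27]

The merge sort proceeds by recursively splitting the array and merging sorted halves.
After all merges, the sorted array is [5, 11, 15, 19, 23, 27].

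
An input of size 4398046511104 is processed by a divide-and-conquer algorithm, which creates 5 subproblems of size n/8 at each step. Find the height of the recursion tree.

For divide and conquer with division factor 8:

Problem sizes at each level:
Level 0: 4398046511104
Level 1: 549755813888
Level 2: 68719476736
Level 3: 8589934592
Level 4: 1073741824
Level 5: 134217728
Level 6: 16777216
Level 7: 2097152
Level 8: 262144
Level 9: 32768
Level 10: 4096
Level 11: 512
Level 12: 64
Level 13: 8
Level 14: 1

The root is level 0 and the size-1 base case is level 14 (the tree spans levels 0 through 14, i.e. 15 levels counting the root), so the depth is the number of divisions: log_8(4398046511104) = 14

The recursion tree depth is log_8(4398046511104) = 14. At each level, the problem size is divided by 8, so it takes 14 divisions to reduce to a base case of size 1. The algorithm makes 5 recursive calls at each level.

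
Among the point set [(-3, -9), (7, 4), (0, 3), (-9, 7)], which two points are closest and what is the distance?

Computing all pairwise distances among 4 points:

d((-3, -9), (7, 4)) = 16.4012
d((-3, -9), (0, 3)) = 12.3693
d((-3, -9), (-9, 7)) = 17.088
d((7, 4), (0, 3)) = 7.0711 <-- minimum
d((7, 4), (-9, 7)) = 16.2788
d((0, 3), (-9, 7)) = 9.8489

Closest pair: (7, 4) and (0, 3) with distance 7.0711

The closest pair is (7, 4) and (0, 3) with Euclidean distance 7.0711. For 4 points, brute-force pairwise comparison is shown above. For large n, the divide-and-conquer algorithm (sort by x, recurse on halves, check the dividing strip) achieves O(n log n).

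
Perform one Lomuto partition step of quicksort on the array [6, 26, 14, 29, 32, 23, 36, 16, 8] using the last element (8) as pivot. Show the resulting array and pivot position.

Lomuto partition with pivot = 8:

Initial array: [6, 26, 14, 29, 32, 23, 36, 16, 8]

arr[0]=6 <= 8: swap with position 0, array becomes [6, 26, 14, 29, 32, 23, 36, 16, 8]
arr[1]=26 > 8: no swap
arr[2]=14 > 8: no swap
arr[3]=29 > 8: no swap
arr[4]=32 > 8: no swap
arr[5]=23 > 8: no swap
arr[6]=36 > 8: no swap
arr[7]=16 > 8: no swap

Place pivot at position 1: [6, 8, 14, 29, 32, 23, 36, 16, 26]
Pivot position: 1

After partitioning with pivot 8, the array becomes [6, 8, 14, 29, 32, 23, 36, 16, 26]. The pivot is placed at index 1. All elements to the left of the pivot are <= 8, and all elements to the right are > 8.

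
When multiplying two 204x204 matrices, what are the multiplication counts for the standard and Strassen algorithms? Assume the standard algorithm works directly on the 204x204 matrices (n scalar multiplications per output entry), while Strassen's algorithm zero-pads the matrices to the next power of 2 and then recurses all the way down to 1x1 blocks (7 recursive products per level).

Matrix multiplication for 204x204 matrices:

Strassen's algorithm requires power-of-2 dimensions. Pad 204x204 to 256x256 (next power of 2).

Standard algorithm: 204^3 = 8489664 multiplications
Strassen's algorithm: 7^(log2(256)) = 7^8 = 5764801 multiplications
Savings: 8489664 - 5764801 = 2724863 multiplications

Standard: 8489664 multiplications (204^3). Strassen: 5764801 multiplications (7^8, after padding to 256x256). Strassen reduces 8 recursive multiplications to 7 at each level.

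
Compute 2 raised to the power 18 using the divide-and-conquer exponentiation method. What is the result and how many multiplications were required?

Computing 2^18 by squaring (build up from 2^1; each line after the first costs one multiplication):

2^1 = 2
2^2 = (2^1)^2 = 2^2 = 4
2^4 = (2^2)^2 = 4^2 = 16
2^8 = (2^4)^2 = 16^2 = 256
2^9 = 2 * 2^8 = 2 * 256 = 512
2^18 = (2^9)^2 = 512^2 = 262144

Result: 262144
Multiplications needed: 5 (5 lines after 2^1)

2^18 = 262144. Using exponentiation by squaring, this requires 5 multiplications. The key idea: if the exponent is even, square the half-power; if odd, multiply by the base once.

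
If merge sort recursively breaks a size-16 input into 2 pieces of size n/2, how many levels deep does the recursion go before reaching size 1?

For divide and conquer with division factor 2:

Problem sizes at each level:
Level 0: 16
Level 1: 8
Level 2: 4
Level 3: 2
Level 4: 1

The root is level 0 and the size-1 base case is level 4 (the tree spans levels 0 through 4, i.e. 5 levels counting the root), so the depth is the number of divisions: log_2(16) = 4

The recursion tree depth is log_2(16) = 4. At each level, the problem size is divided by 2, so it takes 4 divisions to reduce to a base case of size 1. The algorithm makes 2 recursive calls at each level.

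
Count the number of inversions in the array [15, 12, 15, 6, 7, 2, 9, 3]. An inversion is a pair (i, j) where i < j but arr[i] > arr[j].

Finding inversions in [15, 12, 15, 6, 7, 2, 9, 3]:

(0, 1): arr[0]=15 > arr[1]=12
(0, 3): arr[0]=15 > arr[3]=6
(0, 4): arr[0]=15 > arr[4]=7
(0, 5): arr[0]=15 > arr[5]=2
(0, 6): arr[0]=15 > arr[6]=9
(0, 7): arr[0]=15 > arr[7]=3
(1, 3): arr[1]=12 > arr[3]=6
(1, 4): arr[1]=12 > arr[4]=7
(1, 5): arr[1]=12 > arr[5]=2
(1, 6): arr[1]=12 > arr[6]=9
(1, 7): arr[1]=12 > arr[7]=3
(2, 3): arr[2]=15 > arr[3]=6
(2, 4): arr[2]=15 > arr[4]=7
(2, 5): arr[2]=15 > arr[5]=2
(2, 6): arr[2]=15 > arr[6]=9
(2, 7): arr[2]=15 > arr[7]=3
(3, 5): arr[3]=6 > arr[5]=2
(3, 7): arr[3]=6 > arr[7]=3
(4, 5): arr[4]=7 > arr[5]=2
(4, 7): arr[4]=7 > arr[7]=3
(6, 7): arr[6]=9 > arr[7]=3

Total inversions: 21

The array has 21 inversion(s): (0,1), (0,3), (0,4), (0,5), (0,6), (0,7), (1,3), (1,4), (1,5), (1,6), (1,7), (2,3), (2,4), (2,5), (2,6), (2,7), (3,5), (3,7), (4,5), (4,7), (6,7). Each pair (i,j) satisfies i < j and arr[i] > arr[j].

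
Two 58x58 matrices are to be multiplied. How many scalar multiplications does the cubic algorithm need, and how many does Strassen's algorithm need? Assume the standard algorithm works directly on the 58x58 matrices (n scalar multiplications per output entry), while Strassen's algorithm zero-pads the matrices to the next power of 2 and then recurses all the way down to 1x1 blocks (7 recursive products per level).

Matrix multiplication for 58x58 matrices:

Strassen's algorithm requires power-of-2 dimensions. Pad 58x58 to 64x64 (next power of 2).

Standard algorithm: 58^3 = 195112 multiplications
Strassen's algorithm: 7^(log2(64)) = 7^6 = 117649 multiplications
Savings: 195112 - 117649 = 77463 multiplications

Standard: 195112 multiplications (58^3). Strassen: 117649 multiplications (7^6, after padding to 64x64). Strassen reduces 8 recursive multiplications to 7 at each level.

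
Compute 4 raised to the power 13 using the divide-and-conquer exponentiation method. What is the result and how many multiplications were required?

Computing 4^13 by squaring (build up from 4^1; each line after the first costs one multiplication):

4^1 = 4
4^2 = (4^1)^2 = 4^2 = 16
4^3 = 4 * 4^2 = 4 * 16 = 64
4^6 = (4^3)^2 = 64^2 = 4096
4^12 = (4^6)^2 = 4096^2 = 16777216
4^13 = 4 * 4^12 = 4 * 16777216 = 67108864

Result: 67108864
Multiplications needed: 5 (5 lines after 4^1)

4^13 = 67108864. Using exponentiation by squaring, this requires 5 multiplications. The key idea: if the exponent is even, square the half-power; if odd, multiply by the base once.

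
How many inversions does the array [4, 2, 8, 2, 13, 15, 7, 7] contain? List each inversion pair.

Finding inversions in [4, 2, 8, 2, 13, 15, 7, 7]:

(0, 1): arr[0]=4 > arr[1]=2
(0, 3): arr[0]=4 > arr[3]=2
(2, 3): arr[2]=8 > arr[3]=2
(2, 6): arr[2]=8 > arr[6]=7
(2, 7): arr[2]=8 > arr[7]=7
(4, 6): arr[4]=13 > arr[6]=7
(4, 7): arr[4]=13 > arr[7]=7
(5, 6): arr[5]=15 > arr[6]=7
(5, 7): arr[5]=15 > arr[7]=7

Total inversions: 9

The array has 9 inversion(s): (0,1), (0,3), (2,3), (2,6), (2,7), (4,6), (4,7), (5,6), (5,7). Each pair (i,j) satisfies i < j and arr[i] > arr[j].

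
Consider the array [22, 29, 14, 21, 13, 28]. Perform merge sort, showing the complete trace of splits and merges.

Merge sort trace:

Split: [22, 29, 14, 21, 13, 28] -> [22, 29, 14] and [21, 13, 28]
  Split: [22, 29, 14] -> [22] and [29, 14]
    Split: [29, 14] -> [29] and [14]
    Merge: [29] + [14] -> [14, 29]
  Merge: [22] + [14, 29] -> [14, 22, 29]
  Split: [21, 13, 28] -> [21] and [13, 28]
    Split: [13, 28] -> [13] and [28]
    Merge: [13] + [28] -> [13, 28]
  Merge: [21] + [13, 28] -> [13, 21, 28]
Merge: [14, 22, 29] + [13, 21, 28] -> [13, 14, 21, 22, 28, 29]

Final sorted array: [13, 14, 21, 22, 28, 29]

The merge sort proceeds by recursively splitting the array and merging sorted halves.
After all merges, the sorted array is [13, 14, 21, 22, 28, 29].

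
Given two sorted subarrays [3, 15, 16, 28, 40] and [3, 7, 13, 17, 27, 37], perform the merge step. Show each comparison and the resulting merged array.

Merging process:

Compare 3 vs 3: take 3 from left. Merged: [3]
Compare 15 vs 3: take 3 from right. Merged: [3, 3]
Compare 15 vs 7: take 7 from right. Merged: [3, 3, 7]
Compare 15 vs 13: take 13 from right. Merged: [3, 3, 7, 13]
Compare 15 vs 17: take 15 from left. Merged: [3, 3, 7, 13, 15]
Compare 16 vs 17: take 16 from left. Merged: [3, 3, 7, 13, 15, 16]
Compare 28 vs 17: take 17 from right. Merged: [3, 3, 7, 13, 15, 16, 17]
Compare 28 vs 27: take 27 from right. Merged: [3, 3, 7, 13, 15, 16, 17, 27]
Compare 28 vs 37: take 28 from left. Merged: [3, 3, 7, 13, 15, 16, 17, 27, 28]
Compare 40 vs 37: take 37 from right. Merged: [3, 3, 7, 13, 15, 16, 17, 27, 28, 37]
Append remaining from left: [40]. Merged: [3, 3, 7, 13, 15, 16, 17, 27, 28, 37, 40]

Final merged array: [3, 3, 7, 13, 15, 16, 17, 27, 28, 37, 40]
Total comparisons: 10

The merged array is [3, 3, 7, 13, 15, 16, 17, 27, 28, 37, 40], requiring 10 comparisons. The merge step runs in O(n) time where n is the total number of elements.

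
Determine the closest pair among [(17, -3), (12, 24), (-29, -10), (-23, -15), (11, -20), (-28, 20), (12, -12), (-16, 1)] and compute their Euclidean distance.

Computing all pairwise distances among 8 points:

d((17, -3), (12, 24)) = 27.4591
d((17, -3), (-29, -10)) = 46.5296
d((17, -3), (-23, -15)) = 41.7612
d((17, -3), (11, -20)) = 18.0278
d((17, -3), (-28, 20)) = 50.5371
d((17, -3), (12, -12)) = 10.2956
d((17, -3), (-16, 1)) = 33.2415
d((12, 24), (-29, -10)) = 53.2635
d((12, 24), (-23, -15)) = 52.4023
d((12, 24), (11, -20)) = 44.0114
d((12, 24), (-28, 20)) = 40.1995
d((12, 24), (12, -12)) = 36.0
d((12, 24), (-16, 1)) = 36.2353
d((-29, -10), (-23, -15)) = 7.8102 <-- minimum
d((-29, -10), (11, -20)) = 41.2311
d((-29, -10), (-28, 20)) = 30.0167
d((-29, -10), (12, -12)) = 41.0488
d((-29, -10), (-16, 1)) = 17.0294
d((-23, -15), (11, -20)) = 34.3657
d((-23, -15), (-28, 20)) = 35.3553
d((-23, -15), (12, -12)) = 35.1283
d((-23, -15), (-16, 1)) = 17.4642
d((11, -20), (-28, 20)) = 55.8659
d((11, -20), (12, -12)) = 8.0623
d((11, -20), (-16, 1)) = 34.2053
d((-28, 20), (12, -12)) = 51.225
d((-28, 20), (-16, 1)) = 22.4722
d((12, -12), (-16, 1)) = 30.8707

Closest pair: (-29, -10) and (-23, -15) with distance 7.8102

The closest pair is (-29, -10) and (-23, -15) with Euclidean distance 7.8102. For 8 points, brute-force pairwise comparison is shown above. For large n, the divide-and-conquer algorithm (sort by x, recurse on halves, check the dividing strip) achieves O(n log n).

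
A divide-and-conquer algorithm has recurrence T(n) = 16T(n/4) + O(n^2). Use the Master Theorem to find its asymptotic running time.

Master Theorem for T(n) = 16T(n/4) + O(n^2):

a = 16, b = 4, c = 2
log_b(a) = log_4(16) = 2.0000

Case 2: c = 2 = log_4(16) = 2.0000
T(n) = O(n^2 log n) = O(n^2 log n)

For T(n) = 16T(n/4) + O(n^2): log_4(16) = 2.0000. This is Case 2 of the Master Theorem (c = log_b(a), equal work at all levels), giving O(n^2 log n).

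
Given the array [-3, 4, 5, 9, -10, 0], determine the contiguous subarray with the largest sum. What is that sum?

Using Kadane's algorithm on [-3, 4, 5, 9, -10, 0]:

Scanning through the array:
Position 1 (value 4): max_ending_here = 4, max_so_far = 4
Position 2 (value 5): max_ending_here = 9, max_so_far = 9
Position 3 (value 9): max_ending_here = 18, max_so_far = 18
Position 4 (value -10): max_ending_here = 8, max_so_far = 18
Position 5 (value 0): max_ending_here = 8, max_so_far = 18

Maximum subarray: [4, 5, 9]
Maximum sum: 18

The maximum subarray is [4, 5, 9] with sum 18. This subarray runs from index 1 to index 3.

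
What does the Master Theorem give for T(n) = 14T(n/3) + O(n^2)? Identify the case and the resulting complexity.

Master Theorem for T(n) = 14T(n/3) + O(n^2):

a = 14, b = 3, c = 2
log_b(a) = log_3(14) = 2.4022

Case 1: c = 2 < log_3(14) = 2.4022
T(n) = O(n^(log_3 14))

For T(n) = 14T(n/3) + O(n^2): log_3(14) = 2.4022. This is Case 1 of the Master Theorem (c < log_b(a), work dominated by leaves), giving O(n^(log_3 14)).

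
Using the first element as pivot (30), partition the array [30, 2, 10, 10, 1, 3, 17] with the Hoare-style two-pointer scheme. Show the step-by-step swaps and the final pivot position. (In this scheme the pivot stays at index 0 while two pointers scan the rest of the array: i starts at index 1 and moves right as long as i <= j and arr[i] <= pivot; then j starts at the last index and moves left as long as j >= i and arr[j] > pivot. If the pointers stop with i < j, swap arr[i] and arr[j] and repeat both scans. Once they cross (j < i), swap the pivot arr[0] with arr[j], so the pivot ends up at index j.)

Hoare-style two-pointer partition with pivot = 30:

Initial array: [30, 2, 10, 10, 1, 3, 17]

Pointers start at i = 1, j = 6.
i ends at 7, j ends at 6: the pointers have crossed (j < i), so scanning stops.

Swap pivot arr[0] with arr[6] to place pivot at position 6: [17, 2, 10, 10, 1, 3, 30]
Pivot position: 6

After partitioning with pivot 30, the array becomes [17, 2, 10, 10, 1, 3, 30]. The pivot is placed at index 6. All elements to the left of the pivot are <= 30, and all elements to the right are > 30.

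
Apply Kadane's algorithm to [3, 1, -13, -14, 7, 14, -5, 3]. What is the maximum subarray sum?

Using Kadane's algorithm on [3, 1, -13, -14, 7, 14, -5, 3]:

Scanning through the array:
Position 1 (value 1): max_ending_here = 4, max_so_far = 4
Position 2 (value -13): max_ending_here = -9, max_so_far = 4
Position 3 (value -14): max_ending_here = -14, max_so_far = 4
Position 4 (value 7): max_ending_here = 7, max_so_far = 7
Position 5 (value 14): max_ending_here = 21, max_so_far = 21
Position 6 (value -5): max_ending_here = 16, max_so_far = 21
Position 7 (value 3): max_ending_here = 19, max_so_far = 21

Maximum subarray: [7, 14]
Maximum sum: 21

The maximum subarray is [7, 14] with sum 21. This subarray runs from index 4 to index 5.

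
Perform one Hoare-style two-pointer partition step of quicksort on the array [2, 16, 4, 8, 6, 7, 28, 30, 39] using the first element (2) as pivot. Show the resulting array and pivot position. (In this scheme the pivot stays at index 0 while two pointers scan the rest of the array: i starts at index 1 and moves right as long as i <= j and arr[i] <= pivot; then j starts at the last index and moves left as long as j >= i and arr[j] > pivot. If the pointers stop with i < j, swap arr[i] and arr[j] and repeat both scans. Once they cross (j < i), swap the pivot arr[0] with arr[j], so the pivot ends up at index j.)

Hoare-style two-pointer partition with pivot = 2:

Initial array: [2, 16, 4, 8, 6, 7, 28, 30, 39]

Pointers start at i = 1, j = 8.
i ends at 1, j ends at 0: the pointers have crossed (j < i), so scanning stops.

j = 0, so swapping arr[0] with arr[j] leaves the pivot at position 0: [2, 16, 4, 8, 6, 7, 28, 30, 39]
Pivot position: 0

After partitioning with pivot 2, the array becomes [2, 16, 4, 8, 6, 7, 28, 30, 39]. The pivot is placed at index 0. All elements to the left of the pivot are <= 2, and all elements to the right are > 2.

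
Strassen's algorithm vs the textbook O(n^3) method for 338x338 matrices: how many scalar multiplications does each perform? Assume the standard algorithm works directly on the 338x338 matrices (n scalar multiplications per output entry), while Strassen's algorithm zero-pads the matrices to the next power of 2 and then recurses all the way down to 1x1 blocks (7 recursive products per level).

Matrix multiplication for 338x338 matrices:

Strassen's algorithm requires power-of-2 dimensions. Pad 338x338 to 512x512 (next power of 2).

Standard algorithm: 338^3 = 38614472 multiplications
Strassen's algorithm: 7^(log2(512)) = 7^9 = 40353607 multiplications
Difference: 38614472 - 40353607 = -1739135 (Strassen uses MORE here due to padding overhead — for small or just-over-power-of-2 n, padding can outweigh the per-level savings)

Standard: 38614472 multiplications (338^3). Strassen: 40353607 multiplications (7^9, after padding to 512x512). Strassen reduces 8 recursive multiplications to 7 at each level.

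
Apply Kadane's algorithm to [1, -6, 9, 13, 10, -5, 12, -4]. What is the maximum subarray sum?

Using Kadane's algorithm on [1, -6, 9, 13, 10, -5, 12, -4]:

Scanning through the array:
Position 1 (value -6): max_ending_here = -5, max_so_far = 1
Position 2 (value 9): max_ending_here = 9, max_so_far = 9
Position 3 (value 13): max_ending_here = 22, max_so_far = 22
Position 4 (value 10): max_ending_here = 32, max_so_far = 32
Position 5 (value -5): max_ending_here = 27, max_so_far = 32
Position 6 (value 12): max_ending_here = 39, max_so_far = 39
Position 7 (value -4): max_ending_here = 35, max_so_far = 39

Maximum subarray: [9, 13, 10, -5, 12]
Maximum sum: 39

The maximum subarray is [9, 13, 10, -5, 12] with sum 39. This subarray runs from index 2 to index 6.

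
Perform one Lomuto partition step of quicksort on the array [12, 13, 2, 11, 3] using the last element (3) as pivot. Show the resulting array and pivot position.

Lomuto partition with pivot = 3:

Initial array: [12, 13, 2, 11, 3]

arr[0]=12 > 3: no swap
arr[1]=13 > 3: no swap
arr[2]=2 <= 3: swap with position 0, array becomes [2, 13, 12, 11, 3]
arr[3]=11 > 3: no swap

Place pivot at position 1: [2, 3, 12, 11, 13]
Pivot position: 1

After partitioning with pivot 3, the array becomes [2, 3, 12, 11, 13]. The pivot is placed at index 1. All elements to the left of the pivot are <= 3, and all elements to the right are > 3.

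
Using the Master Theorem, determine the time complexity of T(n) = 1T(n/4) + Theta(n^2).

Master Theorem for T(n) = 1T(n/4) + O(n^2):

a = 1, b = 4, c = 2
log_b(a) = log_4(1) = 0.0000

Case 3: c = 2 > log_4(1) = 0.0000
T(n) = O(n^2) = O(n^2)

For T(n) = 1T(n/4) + O(n^2): log_4(1) = 0.0000. This is Case 3 of the Master Theorem (c > log_b(a), work dominated by root), giving O(n^2).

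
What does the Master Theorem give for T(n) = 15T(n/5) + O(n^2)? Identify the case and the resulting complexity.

Master Theorem for T(n) = 15T(n/5) + O(n^2):

a = 15, b = 5, c = 2
log_b(a) = log_5(15) = 1.6826

Case 3: c = 2 > log_5(15) = 1.6826
T(n) = O(n^2) = O(n^2)

For T(n) = 15T(n/5) + O(n^2): log_5(15) = 1.6826. This is Case 3 of the Master Theorem (c > log_b(a), work dominated by root), giving O(n^2).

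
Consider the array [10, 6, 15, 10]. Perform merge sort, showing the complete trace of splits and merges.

Merge sort trace:

Split: [10, 6, 15, 10] -> [10, 6] and [15, 10]
  Split: [10, 6] -> [10] and [6]
  Merge: [10] + [6] -> [6, 10]
  Split: [15, 10] -> [15] and [10]
  Merge: [15] + [10] -> [10, 15]
Merge: [6, 10] + [10, 15] -> [6, 10, 10, 15]

Final sorted array: [6, 10, 10, 15]

The merge sort proceeds by recursively splitting the array and merging sorted halves.
After all merges, the sorted array is [6, 10, 10, 15].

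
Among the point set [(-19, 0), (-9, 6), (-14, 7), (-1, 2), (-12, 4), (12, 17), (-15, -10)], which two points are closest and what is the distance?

Computing all pairwise distances among 7 points:

d((-19, 0), (-9, 6)) = 11.6619
d((-19, 0), (-14, 7)) = 8.6023
d((-19, 0), (-1, 2)) = 18.1108
d((-19, 0), (-12, 4)) = 8.0623
d((-19, 0), (12, 17)) = 35.3553
d((-19, 0), (-15, -10)) = 10.7703
d((-9, 6), (-14, 7)) = 5.099
d((-9, 6), (-1, 2)) = 8.9443
d((-9, 6), (-12, 4)) = 3.6056 <-- minimum
d((-9, 6), (12, 17)) = 23.7065
d((-9, 6), (-15, -10)) = 17.088
d((-14, 7), (-1, 2)) = 13.9284
d((-14, 7), (-12, 4)) = 3.6056 <-- minimum
d((-14, 7), (12, 17)) = 27.8568
d((-14, 7), (-15, -10)) = 17.0294
d((-1, 2), (-12, 4)) = 11.1803
d((-1, 2), (12, 17)) = 19.8494
d((-1, 2), (-15, -10)) = 18.4391
d((-12, 4), (12, 17)) = 27.2947
d((-12, 4), (-15, -10)) = 14.3178
d((12, 17), (-15, -10)) = 38.1838

Minimum distance: 3.6056 (tie among 2 pairs: (-9, 6) and (-12, 4); (-14, 7) and (-12, 4))

The minimum Euclidean distance is 3.6056. There is a tie: 2 pairs achieve this minimum — (-9, 6) and (-12, 4); (-14, 7) and (-12, 4). Any of these is a valid closest pair. For 7 points, brute-force pairwise comparison is shown above. For large n, the divide-and-conquer algorithm (sort by x, recurse on halves, check the dividing strip) achieves O(n log n).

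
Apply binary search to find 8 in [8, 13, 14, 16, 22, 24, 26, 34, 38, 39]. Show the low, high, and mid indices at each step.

Binary search for 8 in [8, 13, 14, 16, 22, 24, 26, 34, 38, 39]:

lo=0, hi=9, mid=4, arr[mid]=22 -> 22 > 8, search left half
lo=0, hi=3, mid=1, arr[mid]=13 -> 13 > 8, search left half
lo=0, hi=0, mid=0, arr[mid]=8 -> Found target at index 0!

Binary search finds 8 at index 0 after 3 comparisons. The search repeatedly halves the search space by comparing with the middle element.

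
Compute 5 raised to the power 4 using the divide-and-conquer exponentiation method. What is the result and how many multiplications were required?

Computing 5^4 by squaring (build up from 5^1; each line after the first costs one multiplication):

5^1 = 5
5^2 = (5^1)^2 = 5^2 = 25
5^4 = (5^2)^2 = 25^2 = 625

Result: 625
Multiplications needed: 2 (2 lines after 5^1)

5^4 = 625. Using exponentiation by squaring, this requires 2 multiplications. The key idea: if the exponent is even, square the half-power; if odd, multiply by the base once.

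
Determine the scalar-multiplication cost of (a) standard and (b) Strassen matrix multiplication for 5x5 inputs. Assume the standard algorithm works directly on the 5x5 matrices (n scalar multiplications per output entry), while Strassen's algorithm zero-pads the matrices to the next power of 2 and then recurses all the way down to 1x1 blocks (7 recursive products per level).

Matrix multiplication for 5x5 matrices:

Strassen's algorithm requires power-of-2 dimensions. Pad 5x5 to 8x8 (next power of 2).

Standard algorithm: 5^3 = 125 multiplications
Strassen's algorithm: 7^(log2(8)) = 7^3 = 343 multiplications
Difference: 125 - 343 = -218 (Strassen uses MORE here due to padding overhead — for small or just-over-power-of-2 n, padding can outweigh the per-level savings)

Standard: 125 multiplications (5^3). Strassen: 343 multiplications (7^3, after padding to 8x8). Strassen reduces 8 recursive multiplications to 7 at each level.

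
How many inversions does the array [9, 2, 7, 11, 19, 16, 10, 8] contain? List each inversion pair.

Finding inversions in [9, 2, 7, 11, 19, 16, 10, 8]:

(0, 1): arr[0]=9 > arr[1]=2
(0, 2): arr[0]=9 > arr[2]=7
(0, 7): arr[0]=9 > arr[7]=8
(3, 6): arr[3]=11 > arr[6]=10
(3, 7): arr[3]=11 > arr[7]=8
(4, 5): arr[4]=19 > arr[5]=16
(4, 6): arr[4]=19 > arr[6]=10
(4, 7): arr[4]=19 > arr[7]=8
(5, 6): arr[5]=16 > arr[6]=10
(5, 7): arr[5]=16 > arr[7]=8
(6, 7): arr[6]=10 > arr[7]=8

Total inversions: 11

The array has 11 inversion(s): (0,1), (0,2), (0,7), (3,6), (3,7), (4,5), (4,6), (4,7), (5,6), (5,7), (6,7). Each pair (i,j) satisfies i < j and arr[i] > arr[j].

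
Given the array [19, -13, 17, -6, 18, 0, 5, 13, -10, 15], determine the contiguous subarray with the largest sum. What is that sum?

Using Kadane's algorithm on [19, -13, 17, -6, 18, 0, 5, 13, -10, 15]:

Scanning through the array:
Position 1 (value -13): max_ending_here = 6, max_so_far = 19
Position 2 (value 17): max_ending_here = 23, max_so_far = 23
Position 3 (value -6): max_ending_here = 17, max_so_far = 23
Position 4 (value 18): max_ending_here = 35, max_so_far = 35
Position 5 (value 0): max_ending_here = 35, max_so_far = 35
Position 6 (value 5): max_ending_here = 40, max_so_far = 40
Position 7 (value 13): max_ending_here = 53, max_so_far = 53
Position 8 (value -10): max_ending_here = 43, max_so_far = 53
Position 9 (value 15): max_ending_here = 58, max_so_far = 58

Maximum subarray: [19, -13, 17, -6, 18, 0, 5, 13, -10, 15]
Maximum sum: 58

The maximum subarray is [19, -13, 17, -6, 18, 0, 5, 13, -10, 15] with sum 58. This subarray runs from index 0 to index 9.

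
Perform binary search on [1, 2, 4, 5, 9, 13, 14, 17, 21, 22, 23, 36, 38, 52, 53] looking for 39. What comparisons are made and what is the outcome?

Binary search for 39 in [1, 2, 4, 5, 9, 13, 14, 17, 21, 22, 23, 36, 38, 52, 53]:

lo=0, hi=14, mid=7, arr[mid]=17 -> 17 < 39, search right half
lo=8, hi=14, mid=11, arr[mid]=36 -> 36 < 39, search right half
lo=12, hi=14, mid=13, arr[mid]=52 -> 52 > 39, search left half
lo=12, hi=12, mid=12, arr[mid]=38 -> 38 < 39, search right half
lo=13 > hi=12, target 39 not found

Binary search determines that 39 is not in the array after 4 comparisons. The search space was exhausted without finding the target.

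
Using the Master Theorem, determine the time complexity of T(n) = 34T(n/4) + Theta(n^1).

Master Theorem for T(n) = 34T(n/4) + O(n^1):

a = 34, b = 4, c = 1
log_b(a) = log_4(34) = 2.5437

Case 1: c = 1 < log_4(34) = 2.5437
T(n) = O(n^(log_4 34))

For T(n) = 34T(n/4) + O(n^1): log_4(34) = 2.5437. This is Case 1 of the Master Theorem (c < log_b(a), work dominated by leaves), giving O(n^(log_4 34)).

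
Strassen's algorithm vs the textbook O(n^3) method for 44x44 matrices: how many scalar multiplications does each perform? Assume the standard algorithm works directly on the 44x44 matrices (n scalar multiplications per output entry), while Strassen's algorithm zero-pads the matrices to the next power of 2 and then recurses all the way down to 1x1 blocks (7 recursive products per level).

Matrix multiplication for 44x44 matrices:

Strassen's algorithm requires power-of-2 dimensions. Pad 44x44 to 64x64 (next power of 2).

Standard algorithm: 44^3 = 85184 multiplications
Strassen's algorithm: 7^(log2(64)) = 7^6 = 117649 multiplications
Difference: 85184 - 117649 = -32465 (Strassen uses MORE here due to padding overhead — for small or just-over-power-of-2 n, padding can outweigh the per-level savings)

Standard: 85184 multiplications (44^3). Strassen: 117649 multiplications (7^6, after padding to 64x64). Strassen reduces 8 recursive multiplications to 7 at each level.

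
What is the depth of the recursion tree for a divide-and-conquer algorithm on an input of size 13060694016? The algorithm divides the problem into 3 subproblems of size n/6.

For divide and conquer with division factor 6:

Problem sizes at each level:
Level 0: 13060694016
Level 1: 2176782336
Level 2: 362797056
Level 3: 60466176
Level 4: 10077696
Level 5: 1679616
Level 6: 279936
Level 7: 46656
Level 8: 7776
Level 9: 1296
Level 10: 216
Level 11: 36
Level 12: 6
Level 13: 1

The root is level 0 and the size-1 base case is level 13 (the tree spans levels 0 through 13, i.e. 14 levels counting the root), so the depth is the number of divisions: log_6(13060694016) = 13

The recursion tree depth is log_6(13060694016) = 13. At each level, the problem size is divided by 6, so it takes 13 divisions to reduce to a base case of size 1. The algorithm makes 3 recursive calls at each level.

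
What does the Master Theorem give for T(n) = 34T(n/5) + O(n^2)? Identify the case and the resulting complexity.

Master Theorem for T(n) = 34T(n/5) + O(n^2):

a = 34, b = 5, c = 2
log_b(a) = log_5(34) = 2.1911

Case 1: c = 2 < log_5(34) = 2.1911
T(n) = O(n^(log_5 34))

For T(n) = 34T(n/5) + O(n^2): log_5(34) = 2.1911. This is Case 1 of the Master Theorem (c < log_b(a), work dominated by leaves), giving O(n^(log_5 34)).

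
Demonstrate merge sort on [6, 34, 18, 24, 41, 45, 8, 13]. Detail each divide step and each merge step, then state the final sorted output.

Merge sort trace:

Split: [6, 34, 18, 24, 41, 45, 8, 13] -> [6, 34, 18, 24] and [41, 45, 8, 13]
  Split: [6, 34, 18, 24] -> [6, 34] and [18, 24]
    Split: [6, 34] -> [6] and [34]
    Merge: [6] + [34] -> [6, 34]
    Split: [18, 24] -> [18] and [24]
    Merge: [18] + [24] -> [18, 24]
  Merge: [6, 34] + [18, 24] -> [6, 18, 24, 34]
  Split: [41, 45, 8, 13] -> [41, 45] and [8, 13]
    Split: [41, 45] -> [41] and [45]
    Merge: [41] + [45] -> [41, 45]
    Split: [8, 13] -> [8] and [13]
    Merge: [8] + [13] -> [8, 13]
  Merge: [41, 45] + [8, 13] -> [8, 13, 41, 45]
Merge: [6, 18, 24, 34] + [8, 13, 41, 45] -> [6, 8, 13, 18, 24, 34, 41, 45]

Final sorted array: [6, 8, 13, 18, 24, 34, 41, 45]

The merge sort proceeds by recursively splitting the array and merging sorted halves.
After all merges, the sorted array is [6, 8, 13, 18, 24, 34, 41, 45].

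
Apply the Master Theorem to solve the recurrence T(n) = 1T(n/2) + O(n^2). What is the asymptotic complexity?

Master Theorem for T(n) = 1T(n/2) + O(n^2):

a = 1, b = 2, c = 2
log_b(a) = log_2(1) = 0.0000

Case 3: c = 2 > log_2(1) = 0.0000
T(n) = O(n^2) = O(n^2)

For T(n) = 1T(n/2) + O(n^2): log_2(1) = 0.0000. This is Case 3 of the Master Theorem (c > log_b(a), work dominated by root), giving O(n^2).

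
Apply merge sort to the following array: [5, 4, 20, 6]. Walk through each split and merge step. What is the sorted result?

Merge sort trace:

Split: [5, 4, 20, 6] -> [5, 4] and [20, 6]
  Split: [5, 4] -> [5] and [4]
  Merge: [5] + [4] -> [4, 5]
  Split: [20, 6] -> [20] and [6]
  Merge: [20] + [6] -> [6, 20]
Merge: [4, 5] + [6, 20] -> [4, 5, 6, 20]

Final sorted array: [4, 5, 6, 20]

The merge sort proceeds by recursively splitting the array and merging sorted halves.
After all merges, the sorted array is [4, 5, 6, 20].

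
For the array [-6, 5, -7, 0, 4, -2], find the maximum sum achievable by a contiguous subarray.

Using Kadane's algorithm on [-6, 5, -7, 0, 4, -2]:

Scanning through the array:
Position 1 (value 5): max_ending_here = 5, max_so_far = 5
Position 2 (value -7): max_ending_here = -2, max_so_far = 5
Position 3 (value 0): max_ending_here = 0, max_so_far = 5
Position 4 (value 4): max_ending_here = 4, max_so_far = 5
Position 5 (value -2): max_ending_here = 2, max_so_far = 5

Maximum subarray: [5]
Maximum sum: 5

The maximum subarray is [5] with sum 5. This subarray runs from index 1 to index 1.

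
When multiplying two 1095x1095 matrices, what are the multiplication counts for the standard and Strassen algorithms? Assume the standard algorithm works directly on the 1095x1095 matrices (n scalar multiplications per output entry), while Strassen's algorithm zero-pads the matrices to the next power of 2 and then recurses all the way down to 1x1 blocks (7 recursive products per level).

Matrix multiplication for 1095x1095 matrices:

Strassen's algorithm requires power-of-2 dimensions. Pad 1095x1095 to 2048x2048 (next power of 2).

Standard algorithm: 1095^3 = 1312932375 multiplications
Strassen's algorithm: 7^(log2(2048)) = 7^11 = 1977326743 multiplications
Difference: 1312932375 - 1977326743 = -664394368 (Strassen uses MORE here due to padding overhead — for small or just-over-power-of-2 n, padding can outweigh the per-level savings)

Standard: 1312932375 multiplications (1095^3). Strassen: 1977326743 multiplications (7^11, after padding to 2048x2048). Strassen reduces 8 recursive multiplications to 7 at each level.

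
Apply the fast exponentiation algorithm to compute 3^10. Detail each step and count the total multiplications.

Computing 3^10 by squaring (build up from 3^1; each line after the first costs one multiplication):

3^1 = 3
3^2 = (3^1)^2 = 3^2 = 9
3^4 = (3^2)^2 = 9^2 = 81
3^5 = 3 * 3^4 = 3 * 81 = 243
3^10 = (3^5)^2 = 243^2 = 59049

Result: 59049
Multiplications needed: 4 (4 lines after 3^1)

3^10 = 59049. Using exponentiation by squaring, this requires 4 multiplications. The key idea: if the exponent is even, square the half-power; if odd, multiply by the base once.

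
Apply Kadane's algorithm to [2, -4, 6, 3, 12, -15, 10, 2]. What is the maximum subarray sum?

Using Kadane's algorithm on [2, -4, 6, 3, 12, -15, 10, 2]:

Scanning through the array:
Position 1 (value -4): max_ending_here = -2, max_so_far = 2
Position 2 (value 6): max_ending_here = 6, max_so_far = 6
Position 3 (value 3): max_ending_here = 9, max_so_far = 9
Position 4 (value 12): max_ending_here = 21, max_so_far = 21
Position 5 (value -15): max_ending_here = 6, max_so_far = 21
Position 6 (value 10): max_ending_here = 16, max_so_far = 21
Position 7 (value 2): max_ending_here = 18, max_so_far = 21

Maximum subarray: [6, 3, 12]
Maximum sum: 21

The maximum subarray is [6, 3, 12] with sum 21. This subarray runs from index 2 to index 4.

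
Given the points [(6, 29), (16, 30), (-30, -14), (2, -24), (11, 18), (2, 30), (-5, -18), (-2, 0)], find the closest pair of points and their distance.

Computing all pairwise distances among 8 points:

d((6, 29), (16, 30)) = 10.0499
d((6, 29), (-30, -14)) = 56.0803
d((6, 29), (2, -24)) = 53.1507
d((6, 29), (11, 18)) = 12.083
d((6, 29), (2, 30)) = 4.1231 <-- minimum
d((6, 29), (-5, -18)) = 48.2701
d((6, 29), (-2, 0)) = 30.0832
d((16, 30), (-30, -14)) = 63.6553
d((16, 30), (2, -24)) = 55.7853
d((16, 30), (11, 18)) = 13.0
d((16, 30), (2, 30)) = 14.0
d((16, 30), (-5, -18)) = 52.3927
d((16, 30), (-2, 0)) = 34.9857
d((-30, -14), (2, -24)) = 33.5261
d((-30, -14), (11, 18)) = 52.0096
d((-30, -14), (2, 30)) = 54.4059
d((-30, -14), (-5, -18)) = 25.318
d((-30, -14), (-2, 0)) = 31.305
d((2, -24), (11, 18)) = 42.9535
d((2, -24), (2, 30)) = 54.0
d((2, -24), (-5, -18)) = 9.2195
d((2, -24), (-2, 0)) = 24.3311
d((11, 18), (2, 30)) = 15.0
d((11, 18), (-5, -18)) = 39.3954
d((11, 18), (-2, 0)) = 22.2036
d((2, 30), (-5, -18)) = 48.5077
d((2, 30), (-2, 0)) = 30.2655
d((-5, -18), (-2, 0)) = 18.2483

Closest pair: (6, 29) and (2, 30) with distance 4.1231

The closest pair is (6, 29) and (2, 30) with Euclidean distance 4.1231. For 8 points, brute-force pairwise comparison is shown above. For large n, the divide-and-conquer algorithm (sort by x, recurse on halves, check the dividing strip) achieves O(n log n).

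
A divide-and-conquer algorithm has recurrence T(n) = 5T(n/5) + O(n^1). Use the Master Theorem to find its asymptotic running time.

Master Theorem for T(n) = 5T(n/5) + O(n^1):

a = 5, b = 5, c = 1
log_b(a) = log_5(5) = 1.0000

Case 2: c = 1 = log_5(5) = 1.0000
T(n) = O(n^1 log n) = O(n log n)

For T(n) = 5T(n/5) + O(n^1): log_5(5) = 1.0000. This is Case 2 of the Master Theorem (c = log_b(a), equal work at all levels), giving O(n log n).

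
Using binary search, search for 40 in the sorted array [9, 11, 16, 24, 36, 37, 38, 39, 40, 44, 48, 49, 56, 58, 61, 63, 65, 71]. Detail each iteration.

Binary search for 40 in [9, 11, 16, 24, 36, 37, 38, 39, 40, 44, 48, 49, 56, 58, 61, 63, 65, 71]:

lo=0, hi=17, mid=8, arr[mid]=40 -> Found target at index 8!

Binary search finds 40 at index 8 after 1 comparisons. The search repeatedly halves the search space by comparing with the middle element.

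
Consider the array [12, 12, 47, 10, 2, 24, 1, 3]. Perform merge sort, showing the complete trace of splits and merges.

Merge sort trace:

Split: [12, 12, 47, 10, 2, 24, 1, 3] -> [12, 12, 47, 10] and [2, 24, 1, 3]
  Split: [12, 12, 47, 10] -> [12, 12] and [47, 10]
    Split: [12, 12] -> [12] and [12]
    Merge: [12] + [12] -> [12, 12]
    Split: [47, 10] -> [47] and [10]
    Merge: [47] + [10] -> [10, 47]
  Merge: [12, 12] + [10, 47] -> [10, 12, 12, 47]
  Split: [2, 24, 1, 3] -> [2, 24] and [1, 3]
    Split: [2, 24] -> [2] and [24]
    Merge: [2] + [24] -> [2, 24]
    Split: [1, 3] -> [1] and [3]
    Merge: [1] + [3] -> [1, 3]
  Merge: [2, 24] + [1, 3] -> [1, 2, 3, 24]
Merge: [10, 12, 12, 47] + [1, 2, 3, 24] -> [1, 2, 3, 10, 12, 12, 24, 47]

Final sorted array: [1, 2, 3, 10, 12, 12, 24, 47]

The merge sort proceeds by recursively splitting the array and merging sorted halves.
After all merges, the sorted array is [1, 2, 3, 10, 12, 12, 24, 47].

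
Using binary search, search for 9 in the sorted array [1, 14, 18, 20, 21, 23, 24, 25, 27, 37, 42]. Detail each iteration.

Binary search for 9 in [1, 14, 18, 20, 21, 23, 24, 25, 27, 37, 42]:

lo=0, hi=10, mid=5, arr[mid]=23 -> 23 > 9, search left half
lo=0, hi=4, mid=2, arr[mid]=18 -> 18 > 9, search left half
lo=0, hi=1, mid=0, arr[mid]=1 -> 1 < 9, search right half
lo=1, hi=1, mid=1, arr[mid]=14 -> 14 > 9, search left half
lo=1 > hi=0, target 9 not found

Binary search determines that 9 is not in the array after 4 comparisons. The search space was exhausted without finding the target.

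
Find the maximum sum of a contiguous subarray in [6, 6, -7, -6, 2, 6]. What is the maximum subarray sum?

Using Kadane's algorithm on [6, 6, -7, -6, 2, 6]:

Scanning through the array:
Position 1 (value 6): max_ending_here = 12, max_so_far = 12
Position 2 (value -7): max_ending_here = 5, max_so_far = 12
Position 3 (value -6): max_ending_here = -1, max_so_far = 12
Position 4 (value 2): max_ending_here = 2, max_so_far = 12
Position 5 (value 6): max_ending_here = 8, max_so_far = 12

Maximum subarray: [6, 6]
Maximum sum: 12

The maximum subarray is [6, 6] with sum 12. This subarray runs from index 0 to index 1.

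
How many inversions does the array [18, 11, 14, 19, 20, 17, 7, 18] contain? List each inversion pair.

Finding inversions in [18, 11, 14, 19, 20, 17, 7, 18]:

(0, 1): arr[0]=18 > arr[1]=11
(0, 2): arr[0]=18 > arr[2]=14
(0, 5): arr[0]=18 > arr[5]=17
(0, 6): arr[0]=18 > arr[6]=7
(1, 6): arr[1]=11 > arr[6]=7
(2, 6): arr[2]=14 > arr[6]=7
(3, 5): arr[3]=19 > arr[5]=17
(3, 6): arr[3]=19 > arr[6]=7
(3, 7): arr[3]=19 > arr[7]=18
(4, 5): arr[4]=20 > arr[5]=17
(4, 6): arr[4]=20 > arr[6]=7
(4, 7): arr[4]=20 > arr[7]=18
(5, 6): arr[5]=17 > arr[6]=7

Total inversions: 13

The array has 13 inversion(s): (0,1), (0,2), (0,5), (0,6), (1,6), (2,6), (3,5), (3,6), (3,7), (4,5), (4,6), (4,7), (5,6). Each pair (i,j) satisfies i < j and arr[i] > arr[j].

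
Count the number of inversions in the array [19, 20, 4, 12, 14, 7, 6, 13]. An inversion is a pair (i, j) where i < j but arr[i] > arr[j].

Finding inversions in [19, 20, 4, 12, 14, 7, 6, 13]:

(0, 2): arr[0]=19 > arr[2]=4
(0, 3): arr[0]=19 > arr[3]=12
(0, 4): arr[0]=19 > arr[4]=14
(0, 5): arr[0]=19 > arr[5]=7
(0, 6): arr[0]=19 > arr[6]=6
(0, 7): arr[0]=19 > arr[7]=13
(1, 2): arr[1]=20 > arr[2]=4
(1, 3): arr[1]=20 > arr[3]=12
(1, 4): arr[1]=20 > arr[4]=14
(1, 5): arr[1]=20 > arr[5]=7
(1, 6): arr[1]=20 > arr[6]=6
(1, 7): arr[1]=20 > arr[7]=13
(3, 5): arr[3]=12 > arr[5]=7
(3, 6): arr[3]=12 > arr[6]=6
(4, 5): arr[4]=14 > arr[5]=7
(4, 6): arr[4]=14 > arr[6]=6
(4, 7): arr[4]=14 > arr[7]=13
(5, 6): arr[5]=7 > arr[6]=6

Total inversions: 18

The array has 18 inversion(s): (0,2), (0,3), (0,4), (0,5), (0,6), (0,7), (1,2), (1,3), (1,4), (1,5), (1,6), (1,7), (3,5), (3,6), (4,5), (4,6), (4,7), (5,6). Each pair (i,j) satisfies i < j and arr[i] > arr[j].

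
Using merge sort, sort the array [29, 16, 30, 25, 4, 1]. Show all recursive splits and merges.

Merge sort trace:

Split: [29, 16, 30, 25, 4, 1] -> [29, 16, 30] and [25, 4, 1]
  Split: [29, 16, 30] -> [29] and [16, 30]
    Split: [16, 30] -> [16] and [30]
    Merge: [16] + [30] -> [16, 30]
  Merge: [29] + [16, 30] -> [16, 29, 30]
  Split: [25, 4, 1] -> [25] and [4, 1]
    Split: [4, 1] -> [4] and [1]
    Merge: [4] + [1] -> [1, 4]
  Merge: [25] + [1, 4] -> [1, 4, 25]
Merge: [16, 29, 30] + [1, 4, 25] -> [1, 4, 16, 25, 29, 30]

Final sorted array: [1, 4, 16, 25, 29, 30]

The merge sort proceeds by recursively splitting the array and merging sorted halves.
After all merges, the sorted array is [1, 4, 16, 25, 29, 30].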